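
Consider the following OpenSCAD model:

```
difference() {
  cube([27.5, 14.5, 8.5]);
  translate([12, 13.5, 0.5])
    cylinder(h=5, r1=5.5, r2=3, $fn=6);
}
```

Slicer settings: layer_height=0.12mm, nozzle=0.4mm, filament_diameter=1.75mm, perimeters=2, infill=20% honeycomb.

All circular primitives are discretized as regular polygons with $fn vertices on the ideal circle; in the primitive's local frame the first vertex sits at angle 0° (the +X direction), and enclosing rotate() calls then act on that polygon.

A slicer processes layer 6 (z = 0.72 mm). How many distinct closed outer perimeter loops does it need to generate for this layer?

1

At z = 0.72 mm: the cube (footprint 27.5×14.5) is included at this height; the cone at (12, 13.5) contributes a regular 6-gon of circumradius 5.390 (interpolated between r1=5.5 and r2=3 at t=0.044); Subtracting the remaining from the first: starting from the 27.5×14.5 cube, the cone at (12, 13.5) partially overlaps it — only the 47.94 mm² overlap (of its 75.48 mm²) is removed, clipping the outline — 1 connected region. The result has 1 disconnected region.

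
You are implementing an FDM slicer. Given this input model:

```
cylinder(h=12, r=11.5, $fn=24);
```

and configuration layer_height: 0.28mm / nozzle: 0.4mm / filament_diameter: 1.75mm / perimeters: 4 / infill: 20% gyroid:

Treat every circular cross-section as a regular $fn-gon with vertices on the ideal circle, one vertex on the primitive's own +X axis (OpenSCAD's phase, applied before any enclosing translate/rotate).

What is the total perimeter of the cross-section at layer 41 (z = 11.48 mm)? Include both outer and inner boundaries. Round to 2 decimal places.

72.05 mm

At z = 11.48 mm: the r=11.5 cylinder contributes a regular 24-gon of circumradius 11.5 (perimeter = 2·24·11.500·sin(180°/24) = 72.05 mm). Overall, the cross-section is a single solid region. Total boundary length (outer) = 72.05 mm.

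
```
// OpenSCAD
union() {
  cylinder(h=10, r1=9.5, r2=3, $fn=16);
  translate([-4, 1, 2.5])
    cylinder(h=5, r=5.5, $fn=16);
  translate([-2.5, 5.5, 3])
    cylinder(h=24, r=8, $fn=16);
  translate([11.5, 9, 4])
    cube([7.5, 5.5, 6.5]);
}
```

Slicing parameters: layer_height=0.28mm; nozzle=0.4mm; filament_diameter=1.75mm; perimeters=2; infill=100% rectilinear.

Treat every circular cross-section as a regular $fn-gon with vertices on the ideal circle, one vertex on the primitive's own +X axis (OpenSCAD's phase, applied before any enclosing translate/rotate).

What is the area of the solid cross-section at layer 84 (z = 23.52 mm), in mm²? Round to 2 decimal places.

195.93 mm²

At z = 23.52 mm: the cone is absent (z outside [0, 10]); the cylinder at (-4, 1) is not intersected at this z (z outside [2.5, 7.5]); the r=8 cylinder at (-2.5, 5.5) gives a regular 16-gon of circumradius 8 (constant along its height) (area = (16/2)·8.000²·sin(360°/16) = 195.93 mm²); the cube at (11.5, 9) is not intersected at this z (z outside [4, 10.5]); Merging all regions: only the r=8 cylinder at (-2.5, 5.5) is present, so the union is just that shape — area = 195.93 mm². Overall, the cross-section is a single solid region. Net area = 195.93 mm².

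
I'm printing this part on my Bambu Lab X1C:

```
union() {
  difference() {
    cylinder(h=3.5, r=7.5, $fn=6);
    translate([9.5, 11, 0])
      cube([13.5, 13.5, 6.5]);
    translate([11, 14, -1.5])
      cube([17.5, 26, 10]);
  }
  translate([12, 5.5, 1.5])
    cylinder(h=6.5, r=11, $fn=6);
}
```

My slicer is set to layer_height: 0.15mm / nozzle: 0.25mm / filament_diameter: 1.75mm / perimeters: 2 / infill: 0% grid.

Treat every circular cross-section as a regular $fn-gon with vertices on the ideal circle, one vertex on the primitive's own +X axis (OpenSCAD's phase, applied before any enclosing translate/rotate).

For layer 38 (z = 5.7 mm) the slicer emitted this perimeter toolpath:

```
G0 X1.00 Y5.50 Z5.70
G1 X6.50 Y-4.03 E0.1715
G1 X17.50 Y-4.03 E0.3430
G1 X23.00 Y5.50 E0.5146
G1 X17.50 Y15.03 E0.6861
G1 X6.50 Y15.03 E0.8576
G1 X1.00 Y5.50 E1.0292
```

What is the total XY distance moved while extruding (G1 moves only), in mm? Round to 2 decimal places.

Sum the Euclidean lengths of each G1 segment: total = 66.01 mm.

66.01 mm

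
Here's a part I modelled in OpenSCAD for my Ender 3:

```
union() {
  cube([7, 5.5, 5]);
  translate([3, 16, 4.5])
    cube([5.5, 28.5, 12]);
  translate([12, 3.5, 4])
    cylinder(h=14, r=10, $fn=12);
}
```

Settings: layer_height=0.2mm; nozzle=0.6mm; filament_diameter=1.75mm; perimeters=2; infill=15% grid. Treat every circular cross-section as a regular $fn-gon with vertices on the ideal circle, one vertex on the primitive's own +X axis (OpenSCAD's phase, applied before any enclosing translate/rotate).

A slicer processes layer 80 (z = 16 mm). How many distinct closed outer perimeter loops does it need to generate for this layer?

2

At z = 16 mm: the cube is absent (z outside [0, 5]); the cube at (3, 16) (footprint 5.5×28.5) is included at this height; the cylinder at (12, 3.5): section is a regular 12-gon, circumradius r=10; Combining (union): the 2 present regions are separate (no shared area or edge), so areas and boundary lengths simply add and each stays a separate island — 2 connected regions. The result has 2 disconnected regions.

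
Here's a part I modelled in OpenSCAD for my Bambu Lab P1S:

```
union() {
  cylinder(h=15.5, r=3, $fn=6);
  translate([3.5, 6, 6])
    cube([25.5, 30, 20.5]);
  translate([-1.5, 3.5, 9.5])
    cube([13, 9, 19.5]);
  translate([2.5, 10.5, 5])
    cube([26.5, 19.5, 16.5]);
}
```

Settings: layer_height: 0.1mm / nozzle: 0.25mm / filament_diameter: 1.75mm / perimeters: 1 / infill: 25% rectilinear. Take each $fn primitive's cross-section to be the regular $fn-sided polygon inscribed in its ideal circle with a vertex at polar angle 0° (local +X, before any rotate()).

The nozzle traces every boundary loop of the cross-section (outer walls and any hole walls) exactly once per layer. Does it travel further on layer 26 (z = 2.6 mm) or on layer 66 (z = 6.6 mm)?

layer 66 (z = 6.6 mm)

Layer 26 (z = 2.6): the r=3 cylinder contributes a regular 6-gon of circumradius 3 (perimeter = 2·6·3.000·sin(180°/6) = 18.00 mm); the cube at (3.5, 6) is absent (z outside [6, 26.5]); the cube at (-1.5, 3.5) is not intersected at this z (z outside [9.5, 29]); the cube at (2.5, 10.5) is absent (z outside [5, 21.5]); Merging all regions: only the r=3 cylinder is present, so the union is just that shape — boundary = 18.00 mm. So its perimeter = 18.00 mm. Layer 66 (z = 6.6): the r=3 cylinder gives a regular 6-gon of circumradius 3 (constant along its height) (perimeter = 2·6·3.000·sin(180°/6) = 18.00 mm); the cube at (3.5, 6) is present — its section is the full 25.5×30 rectangle (perimeter 111.00 mm); the cube at (-1.5, 3.5) is not intersected at this z (z outside [9.5, 29]); the 26.5×19.5 cube at (2.5, 10.5) contributes its full rectangle (perimeter 92.00 mm); Combining (union): the regions partially overlap (shared area 497.25 mm²), so the edge portions inside another operand are dropped and the merged outline is re-measured after clipping — boundary = 131.00 mm. So its perimeter = 131.00 mm. Layer 66 is larger (131.00 vs 18.00 mm).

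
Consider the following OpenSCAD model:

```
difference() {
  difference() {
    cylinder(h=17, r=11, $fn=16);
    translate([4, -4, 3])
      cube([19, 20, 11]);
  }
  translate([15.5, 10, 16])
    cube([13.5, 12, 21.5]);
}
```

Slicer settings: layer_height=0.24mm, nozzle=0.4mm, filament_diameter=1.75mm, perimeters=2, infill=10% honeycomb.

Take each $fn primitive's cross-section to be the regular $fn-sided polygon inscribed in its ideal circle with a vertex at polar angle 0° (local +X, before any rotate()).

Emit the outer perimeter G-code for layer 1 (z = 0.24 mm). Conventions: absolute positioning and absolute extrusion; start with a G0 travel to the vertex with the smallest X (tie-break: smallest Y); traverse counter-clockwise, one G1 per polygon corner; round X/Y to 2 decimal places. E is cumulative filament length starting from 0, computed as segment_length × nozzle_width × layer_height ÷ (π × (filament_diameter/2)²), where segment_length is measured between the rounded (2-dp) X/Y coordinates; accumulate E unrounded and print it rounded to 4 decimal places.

At z = 0.24 mm: the r=11 cylinder contributes a regular 16-gon of circumradius 11; the cube at (4, -4) is absent (z outside [3, 14]); After the difference (first − rest): none of the subtracted shapes is present at this height, so the r=11 cylinder is unchanged — 1 connected region; the cube at (15.5, 10) does not reach this height (z outside [16, 37.5]); Taking the first minus the rest: none of the subtracted shapes is present at this height, so that combined region is unchanged — 1 connected region. The outline is a single polygon with 16 vertices. Extrusion per mm of travel: 0.4 × 0.24 / (π × 0.875²) = 0.039912. Accumulating E over each segment gives final E = 2.7407.

G0 X-11.00 Y0.00 Z0.24
G1 X-10.16 Y-4.21 E0.1713
G1 X-7.78 Y-7.78 E0.3426
G1 X-4.21 Y-10.16 E0.5138
G1 X0.00 Y-11.00 E0.6852
G1 X4.21 Y-10.16 E0.8565
G1 X7.78 Y-7.78 E1.0278
G1 X10.16 Y-4.21 E1.1990
G1 X11.00 Y0.00 E1.3704
G1 X10.16 Y4.21 E1.5417
G1 X7.78 Y7.78 E1.7129
G1 X4.21 Y10.16 E1.8842
G1 X0.00 Y11.00 E2.0555
G1 X-4.21 Y10.16 E2.2269
G1 X-7.78 Y7.78 E2.3981
G1 X-10.16 Y4.21 E2.5694
G1 X-11.00 Y0.00 E2.7407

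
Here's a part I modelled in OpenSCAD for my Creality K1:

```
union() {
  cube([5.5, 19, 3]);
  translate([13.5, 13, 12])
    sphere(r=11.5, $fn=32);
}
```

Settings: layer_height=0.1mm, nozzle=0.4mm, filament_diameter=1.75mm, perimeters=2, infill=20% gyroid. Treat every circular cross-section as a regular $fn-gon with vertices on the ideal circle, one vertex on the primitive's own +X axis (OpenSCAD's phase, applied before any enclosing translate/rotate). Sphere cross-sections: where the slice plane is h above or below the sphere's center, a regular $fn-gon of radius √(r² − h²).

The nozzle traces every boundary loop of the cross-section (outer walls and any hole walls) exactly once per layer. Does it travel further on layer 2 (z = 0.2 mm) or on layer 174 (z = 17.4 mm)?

layer 174 (z = 17.4 mm)

Layer 2 (z = 0.2): the cube is present — its section is the full 5.5×19 rectangle (perimeter 49.00 mm); the sphere at (13.5, 13) is not intersected at this z (|z−center|=11.800 > r=11.5); Merging all regions: only the 5.5×19 cube is present, so the union is just that shape — boundary = 49.00 mm. So its perimeter = 49.00 mm. Layer 174 (z = 17.4): the cube does not reach this height (z outside [0, 3]); the r=11.5 sphere at (13.5, 13) slices to a regular 32-gon of circumradius 10.153 (√(r²−h²) with h=5.4 from center) (perimeter = 2·32·10.153·sin(180°/32) = 63.69 mm); Merging all regions: only the r=11.5 sphere at (13.5, 13) is present, so the union is just that shape — boundary = 63.69 mm. So its perimeter = 63.69 mm. Layer 174 is larger (63.69 vs 49.00 mm).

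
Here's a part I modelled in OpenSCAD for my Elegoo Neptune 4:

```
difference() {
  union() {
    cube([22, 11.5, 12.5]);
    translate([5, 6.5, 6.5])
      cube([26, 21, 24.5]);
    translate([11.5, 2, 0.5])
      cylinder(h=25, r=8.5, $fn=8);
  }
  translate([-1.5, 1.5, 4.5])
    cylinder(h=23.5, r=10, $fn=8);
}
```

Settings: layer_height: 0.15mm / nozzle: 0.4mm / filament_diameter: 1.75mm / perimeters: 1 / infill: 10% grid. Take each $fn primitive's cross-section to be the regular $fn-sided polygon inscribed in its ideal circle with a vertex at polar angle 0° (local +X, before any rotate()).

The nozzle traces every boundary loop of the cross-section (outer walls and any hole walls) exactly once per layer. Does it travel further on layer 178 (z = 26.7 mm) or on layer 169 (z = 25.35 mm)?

layer 169 (z = 25.35 mm)

Layer 178 (z = 26.7): the cube is absent (z outside [0, 12.5]); the cube at (5, 6.5) (footprint 26×21) is included at this height (perimeter 94.00 mm); the cylinder at (11.5, 2) is absent (z outside [0.5, 25.5]); Taking the union: only the 26×21 cube at (5, 6.5) is present, so the union is just that shape — boundary = 94.00 mm; the r=10 cylinder at (-1.5, 1.5) contributes a regular 8-gon of circumradius 10 (perimeter = 2·8·10.000·sin(180°/8) = 61.23 mm); After the difference (first − rest): starting from that combined region, the r=10 cylinder at (-1.5, 1.5) partially overlaps it — only the 2.14 mm² overlap (of its 282.84 mm²) is removed, clipping the outline — boundary = 93.12 mm. So its perimeter = 93.12 mm. Layer 169 (z = 25.35): the cube is absent (z outside [0, 12.5]); the cube at (5, 6.5) is present — its section is the full 26×21 rectangle (perimeter 94.00 mm); the r=8.5 cylinder at (11.5, 2) gives a regular 8-gon of circumradius 8.5 (constant along its height) (perimeter = 2·8·8.500·sin(180°/8) = 52.04 mm); Combining (union): the regions partially overlap (shared area 34.04 mm²), so the edge portions inside another operand are dropped and the merged outline is re-measured after clipping — boundary = 116.66 mm; the cylinder at (-1.5, 1.5): section is a regular 8-gon, circumradius r=10 (perimeter = 2·8·10.000·sin(180°/8) = 61.23 mm); Subtracting the remaining from the first: starting from the result so far, the r=10 cylinder at (-1.5, 1.5) partially overlaps it — only the 36.92 mm² overlap (of its 282.84 mm²) is removed, clipping the outline — boundary = 116.79 mm. So its perimeter = 116.79 mm. Layer 169 is larger (116.79 vs 93.12 mm).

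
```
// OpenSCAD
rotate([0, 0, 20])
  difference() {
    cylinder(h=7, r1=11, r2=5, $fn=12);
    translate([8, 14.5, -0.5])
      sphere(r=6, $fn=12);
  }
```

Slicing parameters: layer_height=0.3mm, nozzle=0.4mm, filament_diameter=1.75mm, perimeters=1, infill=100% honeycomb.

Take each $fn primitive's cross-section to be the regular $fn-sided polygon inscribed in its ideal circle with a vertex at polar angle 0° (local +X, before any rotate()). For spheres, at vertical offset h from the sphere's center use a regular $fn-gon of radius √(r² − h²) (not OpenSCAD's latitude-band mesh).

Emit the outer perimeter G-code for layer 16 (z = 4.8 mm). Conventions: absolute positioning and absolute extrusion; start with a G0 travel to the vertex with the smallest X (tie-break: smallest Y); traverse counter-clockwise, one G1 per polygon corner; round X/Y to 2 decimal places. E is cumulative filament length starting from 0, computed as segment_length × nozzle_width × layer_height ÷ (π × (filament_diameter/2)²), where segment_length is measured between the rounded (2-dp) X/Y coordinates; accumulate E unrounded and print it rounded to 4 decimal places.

At z = 4.8 mm: the cone contributes a regular 12-gon of circumradius 6.886 (interpolated between r1=11 and r2=5 at t=0.686); the sphere at (8, 14.5): section is a regular 12-gon, circumradius = √(r²−h²) = √(6²−5.3²) = 2.812; Subtracting the remaining from the first: starting from the cone, the r=6 sphere at (8, 14.5) misses the remaining region (no effect) — 1 connected region; (rotated 20° about Z; rotation is an isometry so areas/perimeters/island counts are preserved). The outline is a single polygon with 12 vertices. Extrusion per mm of travel: 0.4 × 0.3 / (π × 0.875²) = 0.049890. Accumulating E over each segment gives final E = 2.1339.

G0 X-6.78 Y1.20 Z4.80
G1 X-6.47 Y-2.36 E0.1783
G1 X-4.43 Y-5.27 E0.3556
G1 X-1.20 Y-6.78 E0.5335
G1 X2.36 Y-6.47 E0.7117
G1 X5.27 Y-4.43 E0.8890
G1 X6.78 Y-1.20 E1.0669
G1 X6.47 Y2.36 E1.2452
G1 X4.43 Y5.27 E1.4225
G1 X1.20 Y6.78 E1.6004
G1 X-2.36 Y6.47 E1.7787
G1 X-5.27 Y4.43 E1.9560
G1 X-6.78 Y1.20 E2.1339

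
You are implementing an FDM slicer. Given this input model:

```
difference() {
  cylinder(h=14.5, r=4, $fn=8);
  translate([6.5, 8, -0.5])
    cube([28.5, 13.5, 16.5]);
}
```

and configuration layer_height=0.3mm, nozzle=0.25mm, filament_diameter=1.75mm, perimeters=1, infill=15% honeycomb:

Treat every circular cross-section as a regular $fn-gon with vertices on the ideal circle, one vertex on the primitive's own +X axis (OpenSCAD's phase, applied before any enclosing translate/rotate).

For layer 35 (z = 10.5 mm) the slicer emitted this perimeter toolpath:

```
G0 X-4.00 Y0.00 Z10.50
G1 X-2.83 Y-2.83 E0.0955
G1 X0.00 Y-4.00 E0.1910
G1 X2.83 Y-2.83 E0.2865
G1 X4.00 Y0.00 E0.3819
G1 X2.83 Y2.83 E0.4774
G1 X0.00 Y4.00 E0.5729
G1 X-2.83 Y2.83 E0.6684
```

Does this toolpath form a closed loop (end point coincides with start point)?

no

Start point (G0): (-4.00, 0.00). End point (last G1): the path does not return to the start — open.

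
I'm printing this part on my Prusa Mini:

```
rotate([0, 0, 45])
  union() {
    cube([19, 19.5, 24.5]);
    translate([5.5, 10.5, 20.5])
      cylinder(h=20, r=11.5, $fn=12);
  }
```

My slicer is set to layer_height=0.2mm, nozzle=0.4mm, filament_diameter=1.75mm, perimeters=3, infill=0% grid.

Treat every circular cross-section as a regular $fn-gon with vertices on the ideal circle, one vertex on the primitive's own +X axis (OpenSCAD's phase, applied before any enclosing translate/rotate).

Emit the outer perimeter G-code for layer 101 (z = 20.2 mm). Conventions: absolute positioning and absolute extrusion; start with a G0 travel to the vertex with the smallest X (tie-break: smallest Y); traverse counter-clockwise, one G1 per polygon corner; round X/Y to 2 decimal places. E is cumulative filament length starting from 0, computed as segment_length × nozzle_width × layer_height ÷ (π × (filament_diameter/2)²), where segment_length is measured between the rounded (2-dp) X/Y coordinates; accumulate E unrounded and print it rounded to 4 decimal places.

At z = 20.2 mm: the cube is present — its section is the full 19×19.5 rectangle; the cylinder at (5.5, 10.5) does not reach this height (z outside [20.5, 40.5]); Combining (union): only the 19×19.5 cube is present, so the union is just that shape — 1 connected region; (whole slice rotated 45° about Z — lengths, areas and connectivity unchanged). The outline is a single polygon with 4 vertices. Extrusion per mm of travel: 0.4 × 0.2 / (π × 0.875²) = 0.033260. Accumulating E over each segment gives final E = 2.5612.

G0 X-13.79 Y13.79 Z20.20
G1 X0.00 Y0.00 E0.6486
G1 X13.44 Y13.44 E1.2808
G1 X-0.35 Y27.22 E1.9292
G1 X-13.79 Y13.79 E2.5612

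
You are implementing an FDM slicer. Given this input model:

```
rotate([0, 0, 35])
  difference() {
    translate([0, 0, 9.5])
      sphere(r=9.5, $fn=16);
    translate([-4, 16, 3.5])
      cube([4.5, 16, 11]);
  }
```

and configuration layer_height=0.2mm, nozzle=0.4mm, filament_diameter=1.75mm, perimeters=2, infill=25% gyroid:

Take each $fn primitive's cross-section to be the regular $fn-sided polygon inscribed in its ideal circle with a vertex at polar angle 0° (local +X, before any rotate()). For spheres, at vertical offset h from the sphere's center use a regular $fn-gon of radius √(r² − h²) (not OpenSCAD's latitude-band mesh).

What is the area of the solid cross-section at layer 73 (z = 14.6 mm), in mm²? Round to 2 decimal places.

At z = 14.6 mm: the r=9.5 sphere slices to a regular 16-gon of circumradius 8.015 (√(r²−h²) with h=5.1 from center) (area = (16/2)·8.015²·sin(360°/16) = 196.67 mm²); the cube at (-4, 16) is not intersected at this z (z outside [3.5, 14.5]); Subtracting the remaining from the first: none of the subtracted shapes is present at this height, so the r=9.5 sphere is unchanged — area = 196.67 mm²; (rotated 35° about Z; rotation is an isometry so areas/perimeters/island counts are preserved). Overall, the cross-section is a single solid region. Net area = 196.67 mm².

196.67 mm²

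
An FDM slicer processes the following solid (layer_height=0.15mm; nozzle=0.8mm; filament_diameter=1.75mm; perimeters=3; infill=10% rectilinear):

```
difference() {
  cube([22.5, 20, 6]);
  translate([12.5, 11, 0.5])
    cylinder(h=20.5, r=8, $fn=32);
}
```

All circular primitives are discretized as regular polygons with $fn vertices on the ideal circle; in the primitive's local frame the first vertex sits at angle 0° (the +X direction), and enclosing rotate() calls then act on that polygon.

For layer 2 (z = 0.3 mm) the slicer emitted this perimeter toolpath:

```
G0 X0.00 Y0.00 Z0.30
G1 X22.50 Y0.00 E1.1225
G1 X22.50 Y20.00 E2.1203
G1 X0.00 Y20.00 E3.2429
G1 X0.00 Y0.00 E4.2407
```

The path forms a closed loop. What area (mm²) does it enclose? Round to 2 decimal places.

450.00 mm²

Apply the shoelace formula to the sequence of (X, Y) vertices; enclosed area = 450.00 mm².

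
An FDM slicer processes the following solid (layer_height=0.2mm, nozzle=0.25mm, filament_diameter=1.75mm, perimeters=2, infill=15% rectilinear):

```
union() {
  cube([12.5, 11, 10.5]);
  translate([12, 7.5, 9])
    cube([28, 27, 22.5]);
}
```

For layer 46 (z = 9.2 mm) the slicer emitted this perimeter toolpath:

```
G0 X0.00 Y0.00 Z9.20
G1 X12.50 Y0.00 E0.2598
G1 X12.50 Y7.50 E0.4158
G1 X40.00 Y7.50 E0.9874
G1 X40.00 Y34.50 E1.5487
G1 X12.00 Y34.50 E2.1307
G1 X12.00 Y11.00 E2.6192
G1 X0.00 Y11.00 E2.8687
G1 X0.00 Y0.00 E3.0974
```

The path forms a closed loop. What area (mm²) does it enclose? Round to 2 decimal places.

891.75 mm²

Apply the shoelace formula to the sequence of (X, Y) vertices; enclosed area = 891.75 mm².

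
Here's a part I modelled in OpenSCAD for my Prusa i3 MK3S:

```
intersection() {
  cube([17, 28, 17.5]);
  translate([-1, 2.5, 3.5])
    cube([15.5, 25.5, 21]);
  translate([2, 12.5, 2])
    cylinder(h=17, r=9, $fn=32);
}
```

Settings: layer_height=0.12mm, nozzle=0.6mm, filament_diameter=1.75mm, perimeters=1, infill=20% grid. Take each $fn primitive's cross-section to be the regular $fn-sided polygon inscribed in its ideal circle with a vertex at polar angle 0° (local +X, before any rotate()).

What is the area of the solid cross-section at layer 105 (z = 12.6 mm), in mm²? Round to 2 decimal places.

At z = 12.6 mm: the cube (footprint 17×28) is included at this height (area 476.00 mm²); the 15.5×25.5 cube at (-1, 2.5) contributes its full rectangle (area 395.25 mm²); the r=9 cylinder at (2, 12.5) contributes a regular 32-gon of circumradius 9 (area = (32/2)·9.000²·sin(360°/32) = 252.84 mm²); Keeping only the common overlap: the 15.5×25.5 cube at (-1, 2.5) partially overlaps the 17×28 cube; clipping to the common part keeps 369.75 mm²; the r=9 cylinder at (2, 12.5) partially overlaps the running intersection; clipping to the common part keeps 162.01 mm² — area = 162.01 mm². Overall, the cross-section is a single solid region. Net area = 162.01 mm².

162.01 mm²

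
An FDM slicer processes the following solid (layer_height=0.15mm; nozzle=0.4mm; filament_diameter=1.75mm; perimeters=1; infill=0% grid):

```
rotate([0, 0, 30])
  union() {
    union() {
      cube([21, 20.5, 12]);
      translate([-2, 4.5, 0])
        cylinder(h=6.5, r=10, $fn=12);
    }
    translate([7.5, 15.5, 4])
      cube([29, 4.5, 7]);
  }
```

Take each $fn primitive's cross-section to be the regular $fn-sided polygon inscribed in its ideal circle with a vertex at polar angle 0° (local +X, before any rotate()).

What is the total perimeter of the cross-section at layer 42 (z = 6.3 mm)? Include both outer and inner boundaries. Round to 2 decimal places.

137.24 mm

At z = 6.3 mm: the cube is present — its section is the full 21×20.5 rectangle (perimeter 83.00 mm); the r=10 cylinder at (-2, 4.5) contributes a regular 12-gon of circumradius 10 (perimeter = 2·12·10.000·sin(180°/12) = 62.12 mm); Combining (union): the regions partially overlap (shared area 88.82 mm²), so the edge portions inside another operand are dropped and the merged outline is re-measured after clipping — boundary = 106.24 mm; the cube at (7.5, 15.5) is present — its section is the full 29×4.5 rectangle (perimeter 67.00 mm); Taking the union: the regions partially overlap (shared area 60.75 mm²), so the edge portions inside another operand are dropped and the merged outline is re-measured after clipping — boundary = 137.24 mm; (whole slice rotated 30° about Z — lengths, areas and connectivity unchanged). Overall, the cross-section is a single solid region. Total boundary length (outer) = 137.24 mm.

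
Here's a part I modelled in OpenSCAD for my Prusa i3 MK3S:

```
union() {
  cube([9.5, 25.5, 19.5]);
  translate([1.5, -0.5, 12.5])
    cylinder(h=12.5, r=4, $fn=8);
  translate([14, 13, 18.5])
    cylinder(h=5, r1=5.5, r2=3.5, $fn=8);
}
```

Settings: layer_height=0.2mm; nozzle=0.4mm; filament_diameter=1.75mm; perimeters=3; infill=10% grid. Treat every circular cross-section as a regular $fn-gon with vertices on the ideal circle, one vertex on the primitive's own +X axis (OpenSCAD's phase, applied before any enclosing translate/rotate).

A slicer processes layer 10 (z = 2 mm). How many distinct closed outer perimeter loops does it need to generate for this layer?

1

At z = 2 mm: the cube (footprint 9.5×25.5) is included at this height; the cylinder at (1.5, -0.5) is absent (z outside [12.5, 25]); the cone at (14, 13) does not reach this height (z outside [18.5, 23.5]); Taking the union: only the 9.5×25.5 cube is present, so the union is just that shape — 1 connected region. The result has 1 disconnected region.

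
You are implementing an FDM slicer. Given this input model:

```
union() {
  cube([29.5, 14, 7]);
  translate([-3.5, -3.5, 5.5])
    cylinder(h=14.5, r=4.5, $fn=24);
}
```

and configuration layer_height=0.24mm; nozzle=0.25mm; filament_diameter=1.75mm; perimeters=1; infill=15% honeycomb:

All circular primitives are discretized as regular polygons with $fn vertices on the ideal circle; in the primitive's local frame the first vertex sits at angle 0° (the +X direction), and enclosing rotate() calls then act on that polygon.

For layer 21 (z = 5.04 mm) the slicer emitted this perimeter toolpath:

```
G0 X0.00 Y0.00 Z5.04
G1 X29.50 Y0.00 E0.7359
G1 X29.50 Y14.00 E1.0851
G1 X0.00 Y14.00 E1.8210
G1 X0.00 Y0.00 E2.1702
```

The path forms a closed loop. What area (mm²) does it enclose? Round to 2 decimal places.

413.00 mm²

Apply the shoelace formula to the sequence of (X, Y) vertices; enclosed area = 413.00 mm².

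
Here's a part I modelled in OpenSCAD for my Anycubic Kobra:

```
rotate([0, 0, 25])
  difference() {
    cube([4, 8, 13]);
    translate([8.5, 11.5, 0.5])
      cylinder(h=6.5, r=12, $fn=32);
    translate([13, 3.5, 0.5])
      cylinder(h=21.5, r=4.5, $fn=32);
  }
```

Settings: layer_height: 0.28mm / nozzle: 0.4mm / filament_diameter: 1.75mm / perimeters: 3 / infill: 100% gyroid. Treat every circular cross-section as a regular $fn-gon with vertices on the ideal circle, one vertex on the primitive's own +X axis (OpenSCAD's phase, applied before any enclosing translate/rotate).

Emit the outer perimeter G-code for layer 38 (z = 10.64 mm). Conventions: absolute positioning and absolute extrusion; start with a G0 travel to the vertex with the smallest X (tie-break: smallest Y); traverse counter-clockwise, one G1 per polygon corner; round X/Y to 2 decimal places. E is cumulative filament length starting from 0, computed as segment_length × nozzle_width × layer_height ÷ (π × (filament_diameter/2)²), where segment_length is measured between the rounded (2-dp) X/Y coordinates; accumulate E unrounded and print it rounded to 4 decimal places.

G0 X-3.38 Y7.25 Z10.64
G1 X0.00 Y0.00 E0.3725
G1 X3.63 Y1.69 E0.5589
G1 X0.24 Y8.94 E0.9316
G1 X-3.38 Y7.25 E1.1176

At z = 10.64 mm: the 4×8 cube contributes its full rectangle; the cylinder at (8.5, 11.5) does not reach this height (z outside [0.5, 7]); the r=4.5 cylinder at (13, 3.5) contributes a regular 32-gon of circumradius 4.5; Taking the first minus the rest: starting from the 4×8 cube, the r=4.5 cylinder at (13, 3.5) misses the remaining region (no effect) — 1 connected region; (whole slice rotated 25° about Z — lengths, areas and connectivity unchanged). The outline is a single polygon with 4 vertices. Extrusion per mm of travel: 0.4 × 0.28 / (π × 0.875²) = 0.046564. Accumulating E over each segment gives final E = 1.1176.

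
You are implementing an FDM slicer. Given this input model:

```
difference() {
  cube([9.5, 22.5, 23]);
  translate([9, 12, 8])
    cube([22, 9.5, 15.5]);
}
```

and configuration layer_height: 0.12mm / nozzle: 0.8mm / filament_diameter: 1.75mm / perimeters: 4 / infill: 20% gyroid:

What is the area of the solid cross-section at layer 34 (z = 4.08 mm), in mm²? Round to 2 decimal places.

At z = 4.08 mm: the cube (footprint 9.5×22.5) is included at this height (area 213.75 mm²); the cube at (9, 12) is not intersected at this z (z outside [8, 23.5]); Subtracting the remaining from the first: none of the subtracted shapes is present at this height, so the 9.5×22.5 cube is unchanged — area = 213.75 mm². Overall, the cross-section is a single solid region. Net area = 213.75 mm².

213.75 mm²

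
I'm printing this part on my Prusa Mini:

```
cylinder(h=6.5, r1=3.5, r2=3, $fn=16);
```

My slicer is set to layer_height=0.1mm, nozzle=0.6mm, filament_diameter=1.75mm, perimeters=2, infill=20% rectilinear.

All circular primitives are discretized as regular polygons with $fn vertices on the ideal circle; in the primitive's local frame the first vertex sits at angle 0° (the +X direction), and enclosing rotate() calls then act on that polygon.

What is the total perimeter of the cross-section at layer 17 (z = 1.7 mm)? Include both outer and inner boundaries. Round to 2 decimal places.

At z = 1.7 mm: the cone: at t=0.262 of its height the radius interpolates to r₁+(r₂−r₁)t = 3.369, giving a regular 16-gon of that circumradius (perimeter = 2·16·3.369·sin(180°/16) = 21.03 mm). Overall, the cross-section is a single solid region. Total boundary length (outer) = 21.03 mm.

21.03 mm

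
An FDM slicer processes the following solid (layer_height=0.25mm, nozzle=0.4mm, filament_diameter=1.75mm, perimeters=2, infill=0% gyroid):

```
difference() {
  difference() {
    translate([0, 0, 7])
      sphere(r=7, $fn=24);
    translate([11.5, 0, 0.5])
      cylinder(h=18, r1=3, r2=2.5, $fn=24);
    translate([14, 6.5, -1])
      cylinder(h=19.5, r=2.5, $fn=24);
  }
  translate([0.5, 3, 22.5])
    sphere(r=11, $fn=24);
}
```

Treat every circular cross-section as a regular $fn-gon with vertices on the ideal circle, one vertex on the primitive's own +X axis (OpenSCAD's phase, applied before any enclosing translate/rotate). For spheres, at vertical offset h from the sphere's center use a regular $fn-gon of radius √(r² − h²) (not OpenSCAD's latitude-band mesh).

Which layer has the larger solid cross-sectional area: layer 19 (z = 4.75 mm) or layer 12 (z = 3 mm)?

layer 19 (z = 4.75 mm)

Layer 19 (z = 4.75): the sphere: section is a regular 24-gon, circumradius = √(r²−h²) = √(7²−2.25²) = 6.629 (area = (24/2)·6.629²·sin(360°/24) = 136.46 mm²); the cone at (11.5, 0) (r1=3→r2=2.5) has section circumradius 2.882 here — a regular 24-gon (area = (24/2)·2.882²·sin(360°/24) = 25.80 mm²); the r=2.5 cylinder at (14, 6.5) contributes a regular 24-gon of circumradius 2.5 (area = (24/2)·2.500²·sin(360°/24) = 19.41 mm²); Taking the first minus the rest: starting from the r=7 sphere (136.46 mm²), the cone at (11.5, 0) misses the remaining region (no effect); the r=2.5 cylinder at (14, 6.5) misses the remaining region (no effect) — area = 136.46 mm²; the sphere at (0.5, 3) is not intersected at this z (|z−center|=17.750 > r=11); Taking the first minus the rest: none of the subtracted shapes is present at this height, so the result so far is unchanged — area = 136.46 mm². So its area = 136.46 mm². Layer 12 (z = 3): the sphere: section is a regular 24-gon, circumradius = √(r²−h²) = √(7²−4²) = 5.745 (area = (24/2)·5.745²·sin(360°/24) = 102.49 mm²); the cone at (11.5, 0) (r1=3→r2=2.5) has section circumradius 2.931 here — a regular 24-gon (area = (24/2)·2.931²·sin(360°/24) = 26.67 mm²); the r=2.5 cylinder at (14, 6.5) gives a regular 24-gon of circumradius 2.5 (constant along its height) (area = (24/2)·2.500²·sin(360°/24) = 19.41 mm²); Subtracting the remaining from the first: starting from the r=7 sphere (102.49 mm²), the cone at (11.5, 0) misses the remaining region (no effect); the r=2.5 cylinder at (14, 6.5) misses the remaining region (no effect) — area = 102.49 mm²; the sphere at (0.5, 3) is not intersected at this z (|z−center|=19.500 > r=11); Taking the first minus the rest: none of the subtracted shapes is present at this height, so that combined region is unchanged — area = 102.49 mm². So its area = 102.49 mm². Layer 19 is larger (136.46 vs 102.49 mm²).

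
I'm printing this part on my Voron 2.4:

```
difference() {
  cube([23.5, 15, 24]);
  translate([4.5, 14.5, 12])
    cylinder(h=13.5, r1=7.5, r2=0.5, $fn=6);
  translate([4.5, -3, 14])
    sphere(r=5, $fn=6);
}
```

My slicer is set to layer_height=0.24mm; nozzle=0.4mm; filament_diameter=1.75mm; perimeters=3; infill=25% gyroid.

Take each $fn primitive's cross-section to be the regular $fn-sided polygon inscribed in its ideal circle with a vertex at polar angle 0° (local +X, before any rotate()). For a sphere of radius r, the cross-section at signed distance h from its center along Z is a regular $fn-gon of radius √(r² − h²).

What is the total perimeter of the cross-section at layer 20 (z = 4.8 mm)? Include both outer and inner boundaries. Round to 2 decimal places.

At z = 4.8 mm: the cube (footprint 23.5×15) is included at this height (perimeter 77.00 mm); the cone at (4.5, 14.5) is not intersected at this z (z outside [12, 25.5]); the sphere at (4.5, -3) does not reach this height (|z−center|=9.200 > r=5); Subtracting the remaining from the first: none of the subtracted shapes is present at this height, so the 23.5×15 cube is unchanged — boundary = 77.00 mm. Overall, the cross-section is a single solid region. Total boundary length (outer) = 77.00 mm.

77.00 mm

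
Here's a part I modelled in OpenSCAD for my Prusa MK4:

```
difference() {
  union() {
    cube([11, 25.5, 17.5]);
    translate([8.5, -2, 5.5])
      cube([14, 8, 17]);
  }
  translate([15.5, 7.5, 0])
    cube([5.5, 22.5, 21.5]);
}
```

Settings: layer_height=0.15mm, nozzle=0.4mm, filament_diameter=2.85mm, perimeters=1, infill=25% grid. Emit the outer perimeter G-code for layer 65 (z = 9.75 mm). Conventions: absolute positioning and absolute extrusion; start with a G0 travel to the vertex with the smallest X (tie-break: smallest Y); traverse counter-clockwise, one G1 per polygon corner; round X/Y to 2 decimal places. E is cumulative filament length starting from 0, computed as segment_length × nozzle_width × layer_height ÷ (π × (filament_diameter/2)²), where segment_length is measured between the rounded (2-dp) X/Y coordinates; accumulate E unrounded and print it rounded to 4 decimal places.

At z = 9.75 mm: the 11×25.5 cube contributes its full rectangle; the cube at (8.5, -2) is present — its section is the full 14×8 rectangle; Combining (union): the regions partially overlap (shared area 15.00 mm²), so overlapping operands fuse into one piece — 1 connected region; the 5.5×22.5 cube at (15.5, 7.5) contributes its full rectangle; Subtracting the remaining from the first: starting from the result so far, the 5.5×22.5 cube at (15.5, 7.5) misses the remaining region (no effect) — 1 connected region. The outline is a single polygon with 8 vertices. Extrusion per mm of travel: 0.4 × 0.15 / (π × 1.425²) = 0.009405. Accumulating E over each segment gives final E = 0.9405.

G0 X0.00 Y0.00 Z9.75
G1 X8.50 Y0.00 E0.0799
G1 X8.50 Y-2.00 E0.0988
G1 X22.50 Y-2.00 E0.2304
G1 X22.50 Y6.00 E0.3057
G1 X11.00 Y6.00 E0.4138
G1 X11.00 Y25.50 E0.5972
G1 X0.00 Y25.50 E0.7007
G1 X0.00 Y0.00 E0.9405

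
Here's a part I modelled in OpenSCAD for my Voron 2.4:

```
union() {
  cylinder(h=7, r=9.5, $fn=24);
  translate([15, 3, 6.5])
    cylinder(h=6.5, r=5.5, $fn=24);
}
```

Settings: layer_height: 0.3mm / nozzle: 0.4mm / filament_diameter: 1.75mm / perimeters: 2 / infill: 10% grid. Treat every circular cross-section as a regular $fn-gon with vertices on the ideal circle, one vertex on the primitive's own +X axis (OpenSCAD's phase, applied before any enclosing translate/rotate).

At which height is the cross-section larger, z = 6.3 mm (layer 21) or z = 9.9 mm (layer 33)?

Layer 21 (z = 6.3): the r=9.5 cylinder gives a regular 24-gon of circumradius 9.5 (constant along its height) (area = (24/2)·9.500²·sin(360°/24) = 280.30 mm²); the cylinder at (15, 3) does not reach this height (z outside [6.5, 13]); Merging all regions: only the r=9.5 cylinder is present, so the union is just that shape — area = 280.30 mm². So its area = 280.30 mm². Layer 33 (z = 9.9): the cylinder is not intersected at this z (z outside [0, 7]); the r=5.5 cylinder at (15, 3) contributes a regular 24-gon of circumradius 5.5 (area = (24/2)·5.500²·sin(360°/24) = 93.95 mm²); Merging all regions: only the r=5.5 cylinder at (15, 3) is present, so the union is just that shape — area = 93.95 mm². So its area = 93.95 mm². Layer 21 is larger (280.30 vs 93.95 mm²).

layer 21 (z = 6.3 mm)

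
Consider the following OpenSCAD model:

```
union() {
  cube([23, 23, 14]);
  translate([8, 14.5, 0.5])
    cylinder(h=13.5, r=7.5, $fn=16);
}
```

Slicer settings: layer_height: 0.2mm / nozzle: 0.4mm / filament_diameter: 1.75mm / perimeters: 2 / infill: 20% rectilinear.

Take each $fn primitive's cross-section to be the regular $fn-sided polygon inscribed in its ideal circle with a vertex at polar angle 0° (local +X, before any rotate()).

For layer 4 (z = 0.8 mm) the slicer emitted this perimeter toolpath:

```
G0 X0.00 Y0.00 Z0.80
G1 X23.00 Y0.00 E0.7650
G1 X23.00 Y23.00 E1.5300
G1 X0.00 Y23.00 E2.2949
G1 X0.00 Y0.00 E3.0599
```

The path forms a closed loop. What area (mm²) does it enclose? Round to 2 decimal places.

529.00 mm²

Apply the shoelace formula to the sequence of (X, Y) vertices; enclosed area = 529.00 mm².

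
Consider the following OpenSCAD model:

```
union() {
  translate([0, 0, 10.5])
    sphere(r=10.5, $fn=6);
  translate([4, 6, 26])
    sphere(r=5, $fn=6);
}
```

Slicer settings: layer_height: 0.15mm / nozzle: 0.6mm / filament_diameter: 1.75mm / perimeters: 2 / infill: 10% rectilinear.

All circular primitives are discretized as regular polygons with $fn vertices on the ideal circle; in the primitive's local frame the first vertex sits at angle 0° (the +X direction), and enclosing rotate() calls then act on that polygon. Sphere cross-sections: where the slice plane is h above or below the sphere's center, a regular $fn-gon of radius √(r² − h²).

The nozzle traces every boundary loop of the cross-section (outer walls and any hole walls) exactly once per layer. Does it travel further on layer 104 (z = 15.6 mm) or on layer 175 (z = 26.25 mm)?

Layer 104 (z = 15.6): the sphere: section is a regular 6-gon, circumradius = √(r²−h²) = √(10.5²−5.1²) = 9.178 (perimeter = 2·6·9.178·sin(180°/6) = 55.07 mm); the sphere at (4, 6) is not intersected at this z (|z−center|=10.400 > r=5); Merging all regions: only the r=10.5 sphere is present, so the union is just that shape — boundary = 55.07 mm. So its perimeter = 55.07 mm. Layer 175 (z = 26.25): the sphere does not reach this height (|z−center|=15.750 > r=10.5); the r=5 sphere at (4, 6) slices to a regular 6-gon of circumradius 4.994 (√(r²−h²) with h=0.25 from center) (perimeter = 2·6·4.994·sin(180°/6) = 29.96 mm); Combining (union): only the r=5 sphere at (4, 6) is present, so the union is just that shape — boundary = 29.96 mm. So its perimeter = 29.96 mm. Layer 104 is larger (55.07 vs 29.96 mm).

layer 104 (z = 15.6 mm)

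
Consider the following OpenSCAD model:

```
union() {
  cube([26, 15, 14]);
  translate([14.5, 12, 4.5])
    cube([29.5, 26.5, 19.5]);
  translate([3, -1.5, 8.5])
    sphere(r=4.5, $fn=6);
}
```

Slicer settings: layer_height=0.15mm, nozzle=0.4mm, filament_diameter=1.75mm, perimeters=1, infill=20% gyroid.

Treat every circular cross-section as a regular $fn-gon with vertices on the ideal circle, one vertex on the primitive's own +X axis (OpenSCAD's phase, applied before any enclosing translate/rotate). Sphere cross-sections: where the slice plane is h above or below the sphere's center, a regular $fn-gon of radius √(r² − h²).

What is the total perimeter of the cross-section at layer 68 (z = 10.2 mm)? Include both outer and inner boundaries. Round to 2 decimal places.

174.74 mm

At z = 10.2 mm: the cube (footprint 26×15) is included at this height (perimeter 82.00 mm); the cube at (14.5, 12) (footprint 29.5×26.5) is included at this height (perimeter 112.00 mm); the sphere at (3, -1.5): section is a regular 6-gon, circumradius = √(r²−h²) = √(4.5²−1.7²) = 4.167 (perimeter = 2·6·4.167·sin(180°/6) = 25.00 mm); Merging all regions: the regions partially overlap (shared area 45.77 mm²), so the edge portions inside another operand are dropped and the merged outline is re-measured after clipping — boundary = 174.74 mm. Overall, the cross-section is a single solid region. Total boundary length (outer) = 174.74 mm.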